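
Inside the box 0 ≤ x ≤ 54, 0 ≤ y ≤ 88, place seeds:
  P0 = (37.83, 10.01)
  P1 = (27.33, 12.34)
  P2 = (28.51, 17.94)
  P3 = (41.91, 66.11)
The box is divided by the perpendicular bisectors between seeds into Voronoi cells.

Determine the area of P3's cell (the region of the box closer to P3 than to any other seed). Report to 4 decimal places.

Area of P3's cell: 2359.1873

1. box [0,54]×[0,88]: [(0, 0) (54, 0) (54, 88) (0, 88)]
2. ⊥bis P3·P0 via (39.87,38.06): [(0, 40.9596) (54, 37.0324) (54, 88) (0, 88)]  |A|=2646.216
3. ⊥bis P3·P1 via (34.62,39.225): [(0, 48.6124) (38.5669, 38.1548) (54, 37.0324) (54, 88) (0, 88)]  |A|=2498.6445
4. ⊥bis P3·P2 via (35.21,42.025): [(0, 51.8198) (52.8591, 37.1153) (54, 37.0324) (54, 88) (0, 88)]  |A|=2359.1873
5. canonical 5-gon: [(0, 51.8198) (52.8591, 37.1153) (54, 37.0324) (54, 88) (0, 88)]
6. shoelace: 2359.1873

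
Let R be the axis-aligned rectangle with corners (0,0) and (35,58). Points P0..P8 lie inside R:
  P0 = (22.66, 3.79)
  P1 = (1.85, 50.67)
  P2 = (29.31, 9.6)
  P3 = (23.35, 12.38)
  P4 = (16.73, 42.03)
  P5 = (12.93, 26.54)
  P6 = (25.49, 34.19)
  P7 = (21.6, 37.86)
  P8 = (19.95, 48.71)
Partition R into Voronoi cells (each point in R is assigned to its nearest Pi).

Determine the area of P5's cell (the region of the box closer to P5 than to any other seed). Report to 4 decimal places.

Area of P5's cell: 436.9221

1. box [0,35]×[0,58]: [(0, 0) (35, 0) (35, 58) (0, 58)]
2. ⊥bis P5·P0 via (17.795,15.165): [(0, 7.5542) (35, 22.5234) (35, 58) (0, 58)]  |A|=1503.6409
3. ⊥bis P5·P1 via (7.39,38.605): [(0, 35.2117) (0, 7.5542) (35, 22.5234) (35, 51.2829)]  |A|=987.2966
4. ⊥bis P5·P2 via (21.12,18.07): [(0, 35.2117) (0, 7.5542) (18.37, 15.4109) (35, 31.4912) (35, 51.2829)]  |A|=912.7302
5. ⊥bis P5·P3 via (18.14,19.46): [(0, 35.2117) (0, 7.5542) (4.6823, 9.5568) (35, 31.8669) (35, 51.2829)]  |A|=845.661
6. ⊥bis P5·P4 via (14.83,34.285): [(3.8487, 36.9789) (0, 35.2117) (0, 7.5542) (4.6823, 9.5568) (32.4216, 29.9694)]  |A|=507.0992
7. ⊥bis P5·P6 via (19.21,30.365): [(17.1724, 33.7104) (3.8487, 36.9789) (0, 35.2117) (0, 7.5542) (4.6823, 9.5568) (23.4652, 23.3787)]  |A|=440.095
8. ⊥bis P5·P7 via (17.265,32.2): [(18.8158, 31.0123) (14.4073, 34.3887) (3.8487, 36.9789) (0, 35.2117) (0, 7.5542) (4.6823, 9.5568) (23.4652, 23.3787)]  |A|=436.9221
9. ⊥bis P5·P8 via (16.44,37.625): [(18.8158, 31.0123) (14.4073, 34.3887) (3.8487, 36.9789) (0, 35.2117) (0, 7.5542) (4.6823, 9.5568) (23.4652, 23.3787)]  |A|=436.9221
10. canonical 7-gon: [(18.8158, 31.0123) (14.4073, 34.3887) (3.8487, 36.9789) (0, 35.2117) (0, 7.5542) (4.6823, 9.5568) (23.4652, 23.3787)]
11. shoelace: 436.9221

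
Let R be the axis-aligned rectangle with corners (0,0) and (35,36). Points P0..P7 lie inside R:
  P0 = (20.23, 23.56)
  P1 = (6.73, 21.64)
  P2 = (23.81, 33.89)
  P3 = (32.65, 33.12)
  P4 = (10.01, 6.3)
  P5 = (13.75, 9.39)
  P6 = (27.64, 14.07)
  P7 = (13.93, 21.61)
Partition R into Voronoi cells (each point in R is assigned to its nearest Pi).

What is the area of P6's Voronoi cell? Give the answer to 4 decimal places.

1. box [0,35]×[0,36]: [(0, 0) (35, 0) (35, 36) (0, 36)]
2. ⊥bis P6·P0 via (23.935,18.815): [(0, 0.126) (0, 0) (35, 0) (35, 27.4548)]  |A|=482.6644
3. ⊥bis P6·P1 via (17.185,17.855): [(15.0095, 11.8458) (10.721, 0) (35, 0) (35, 27.4548)]  |A|=418.2194
4. ⊥bis P6·P2 via (25.725,23.98): [(32.1366, 25.219) (15.0095, 11.8458) (10.721, 0) (35, 0) (35, 25.7723)]  |A|=415.8105
5. ⊥bis P6·P3 via (30.145,23.595): [(30.079, 23.6124) (15.0095, 11.8458) (10.721, 0) (35, 0) (35, 22.3182)]  |A|=405.5807
6. ⊥bis P6·P4 via (18.825,10.185): [(30.079, 23.6124) (17.3036, 13.6371) (23.3138, 0) (35, 0) (35, 22.3182)]  |A|=309.9696
7. ⊥bis P6·P5 via (20.695,11.73): [(30.079, 23.6124) (19.4799, 15.3364) (24.6472, 0) (35, 0) (35, 22.3182)]  |A|=279.7989
8. ⊥bis P6·P7 via (20.785,17.84): [(30.079, 23.6124) (19.4799, 15.3364) (24.6472, 0) (35, 0) (35, 22.3182)]  |A|=279.7989
9. canonical 5-gon: [(30.079, 23.6124) (19.4799, 15.3364) (24.6472, 0) (35, 0) (35, 22.3182)]
10. shoelace: 279.7989

Area of P6's cell: 279.7989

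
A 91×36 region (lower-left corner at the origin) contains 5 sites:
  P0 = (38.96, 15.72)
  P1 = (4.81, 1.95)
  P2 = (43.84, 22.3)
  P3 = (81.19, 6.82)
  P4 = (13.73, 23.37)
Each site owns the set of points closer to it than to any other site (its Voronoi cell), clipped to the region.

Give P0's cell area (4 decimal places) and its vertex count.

Area of P0's cell: 611.9764 (5 vertices)

1. box [0,91]×[0,36]: [(0, 0) (91, 0) (91, 36) (0, 36)]
2. ⊥bis P0·P1 via (21.885,8.835): [(25.4475, 0) (91, 0) (91, 36) (10.9315, 36)]  |A|=2621.1788
3. ⊥bis P0·P2 via (41.4,19.01): [(25.4475, 0) (67.0323, 0) (18.4914, 36) (10.9315, 36)]  |A|=884.6052
4. ⊥bis P0·P3 via (60.075,11.27): [(25.4475, 0) (57.6998, 0) (58.9613, 5.9858) (18.4914, 36) (10.9315, 36)]  |A|=856.674
5. ⊥bis P0·P4 via (26.345,19.545): [(22.5771, 7.1185) (25.4475, 0) (57.6998, 0) (58.9613, 5.9858) (28.9765, 28.2238)]  |A|=611.9764
6. canonical 5-gon: [(22.5771, 7.1185) (25.4475, 0) (57.6998, 0) (58.9613, 5.9858) (28.9765, 28.2238)]
7. shoelace: 611.9764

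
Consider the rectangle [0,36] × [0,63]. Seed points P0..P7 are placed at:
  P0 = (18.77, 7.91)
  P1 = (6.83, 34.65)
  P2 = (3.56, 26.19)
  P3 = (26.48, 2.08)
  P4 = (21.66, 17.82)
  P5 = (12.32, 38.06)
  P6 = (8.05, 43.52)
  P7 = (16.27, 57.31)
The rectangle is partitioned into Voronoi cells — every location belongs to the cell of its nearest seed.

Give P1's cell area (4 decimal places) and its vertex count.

1. box [0,36]×[0,63]: [(0, 0) (36, 0) (36, 63) (0, 63)]
2. ⊥bis P1·P0 via (12.8,21.28): [(0, 15.5645) (36, 31.6393) (36, 63) (0, 63)]  |A|=1418.3311
3. ⊥bis P1·P2 via (5.195,30.42): [(0, 32.428) (20.2431, 24.6035) (36, 31.6393) (36, 63) (0, 63)]  |A|=1247.6462
4. ⊥bis P1·P3 via (16.655,18.365): [(0, 32.428) (20.2431, 24.6035) (36, 31.6393) (36, 63) (0, 63)]  |A|=1247.6462
5. ⊥bis P1·P4 via (14.245,26.235): [(0, 32.428) (14.7869, 26.7125) (36, 45.4047) (36, 63) (0, 63)]  |A|=1065.8327
6. ⊥bis P1·P5 via (9.575,36.355): [(0, 51.7705) (0, 32.428) (14.7869, 26.7125) (15.2893, 27.1552)]  |A|=152.5749
7. ⊥bis P1·P6 via (7.44,39.085): [(7.9204, 39.0189) (0, 40.1083) (0, 32.428) (14.7869, 26.7125) (15.2893, 27.1552)]  |A|=106.3907
8. ⊥bis P1·P7 via (11.55,45.98): [(7.9204, 39.0189) (0, 40.1083) (0, 32.428) (14.7869, 26.7125) (15.2893, 27.1552)]  |A|=106.3907
9. canonical 5-gon: [(7.9204, 39.0189) (0, 40.1083) (0, 32.428) (14.7869, 26.7125) (15.2893, 27.1552)]
10. shoelace: 106.3907

Area of P1's cell: 106.3907 (5 vertices)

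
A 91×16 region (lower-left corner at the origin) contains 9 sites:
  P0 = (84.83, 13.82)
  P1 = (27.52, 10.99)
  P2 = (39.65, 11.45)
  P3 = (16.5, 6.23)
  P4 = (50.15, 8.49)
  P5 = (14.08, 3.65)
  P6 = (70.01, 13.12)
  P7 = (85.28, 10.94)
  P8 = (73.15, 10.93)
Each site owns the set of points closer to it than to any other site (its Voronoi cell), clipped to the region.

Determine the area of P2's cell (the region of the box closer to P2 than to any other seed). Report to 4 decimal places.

1. box [0,91]×[0,16]: [(0, 0) (91, 0) (91, 16) (0, 16)]
2. ⊥bis P2·P0 via (62.24,12.635): [(0, 0) (62.9028, 0) (62.0635, 16) (0, 16)]  |A|=999.7302
3. ⊥bis P2·P1 via (33.585,11.22): [(34.0105, 0) (62.9028, 0) (62.0635, 16) (33.4037, 16)]  |A|=460.4164
4. ⊥bis P2·P3 via (28.075,8.84): [(34.0105, 0) (62.9028, 0) (62.0635, 16) (33.4037, 16)]  |A|=460.4164
5. ⊥bis P2·P4 via (44.9,9.97): [(34.0105, 0) (42.0894, 0) (46.5999, 16) (33.4037, 16)]  |A|=170.2006
6. ⊥bis P2·P5 via (26.865,7.55): [(34.0105, 0) (42.0894, 0) (46.5999, 16) (33.4037, 16)]  |A|=170.2006
7. ⊥bis P2·P6 via (54.83,12.285): [(34.0105, 0) (42.0894, 0) (46.5999, 16) (33.4037, 16)]  |A|=170.2006
8. ⊥bis P2·P7 via (62.465,11.195): [(34.0105, 0) (42.0894, 0) (46.5999, 16) (33.4037, 16)]  |A|=170.2006
9. ⊥bis P2·P8 via (56.4,11.19): [(34.0105, 0) (42.0894, 0) (46.5999, 16) (33.4037, 16)]  |A|=170.2006
10. canonical 4-gon: [(34.0105, 0) (42.0894, 0) (46.5999, 16) (33.4037, 16)]
11. shoelace: 170.2006

Area of P2's cell: 170.2006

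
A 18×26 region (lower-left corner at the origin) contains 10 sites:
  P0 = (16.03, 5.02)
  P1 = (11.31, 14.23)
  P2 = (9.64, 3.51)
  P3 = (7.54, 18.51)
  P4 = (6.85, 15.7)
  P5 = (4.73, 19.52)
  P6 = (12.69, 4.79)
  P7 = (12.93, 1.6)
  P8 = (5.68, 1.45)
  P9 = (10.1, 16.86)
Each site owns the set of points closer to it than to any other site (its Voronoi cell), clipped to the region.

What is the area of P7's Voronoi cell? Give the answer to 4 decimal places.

1. box [0,18]×[0,26]: [(0, 0) (18, 0) (18, 26) (0, 26)]
2. ⊥bis P7·P0 via (14.48,3.31): [(0, 16.4351) (0, 0) (18, 0) (18, 0.1194)]  |A|=148.9905
3. ⊥bis P7·P1 via (12.12,7.915): [(9.7369, 7.6093) (0, 6.3604) (0, 0) (18, 0) (18, 0.1194)]  |A|=99.9423
4. ⊥bis P7·P2 via (11.285,2.555): [(12.6738, 4.9472) (9.8017, 0) (18, 0) (18, 0.1194)]  |A|=20.5972
5. ⊥bis P7·P3 via (10.235,10.055): [(12.6738, 4.9472) (9.8017, 0) (18, 0) (18, 0.1194)]  |A|=20.5972
6. ⊥bis P7·P4 via (9.89,8.65): [(12.6738, 4.9472) (9.8017, 0) (18, 0) (18, 0.1194)]  |A|=20.5972
7. ⊥bis P7·P5 via (8.83,10.56): [(12.6738, 4.9472) (9.8017, 0) (18, 0) (18, 0.1194)]  |A|=20.5972
8. ⊥bis P7·P6 via (12.81,3.195): [(14.4692, 3.3198) (11.6039, 3.1043) (9.8017, 0) (18, 0) (18, 0.1194)]  |A|=18.0722
9. ⊥bis P7·P8 via (9.305,1.525): [(14.4692, 3.3198) (11.6039, 3.1043) (9.8017, 0) (18, 0) (18, 0.1194)]  |A|=18.0722
10. ⊥bis P7·P9 via (11.515,9.23): [(14.4692, 3.3198) (11.6039, 3.1043) (9.8017, 0) (18, 0) (18, 0.1194)]  |A|=18.0722
11. canonical 5-gon: [(14.4692, 3.3198) (11.6039, 3.1043) (9.8017, 0) (18, 0) (18, 0.1194)]
12. shoelace: 18.0722

Area of P7's cell: 18.0722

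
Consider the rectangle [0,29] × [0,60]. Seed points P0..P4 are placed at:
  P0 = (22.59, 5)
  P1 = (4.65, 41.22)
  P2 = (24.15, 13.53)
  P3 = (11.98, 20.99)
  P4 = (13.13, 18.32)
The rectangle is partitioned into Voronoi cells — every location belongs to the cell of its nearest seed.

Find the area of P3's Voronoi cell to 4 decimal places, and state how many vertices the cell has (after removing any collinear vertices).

Area of P3's cell: 343.6342 (5 vertices)

1. box [0,29]×[0,60]: [(0, 0) (29, 0) (29, 60) (0, 60)]
2. ⊥bis P3·P0 via (17.285,12.995): [(0, 1.5257) (29, 20.7684) (29, 60) (0, 60)]  |A|=1416.7358
3. ⊥bis P3·P1 via (8.315,31.105): [(0, 28.0922) (0, 1.5257) (29, 20.7684) (29, 38.5999)]  |A|=643.7707
4. ⊥bis P3·P2 via (18.065,17.26): [(0, 28.0922) (0, 1.5257) (14.193, 10.9433) (29, 35.099) (29, 38.5999)]  |A|=537.6737
5. ⊥bis P3·P4 via (12.555,19.655): [(0, 28.0922) (0, 14.2474) (22.0363, 23.7387) (29, 35.099) (29, 38.5999)]  |A|=343.6342
6. canonical 5-gon: [(0, 28.0922) (0, 14.2474) (22.0363, 23.7387) (29, 35.099) (29, 38.5999)]
7. shoelace: 343.6342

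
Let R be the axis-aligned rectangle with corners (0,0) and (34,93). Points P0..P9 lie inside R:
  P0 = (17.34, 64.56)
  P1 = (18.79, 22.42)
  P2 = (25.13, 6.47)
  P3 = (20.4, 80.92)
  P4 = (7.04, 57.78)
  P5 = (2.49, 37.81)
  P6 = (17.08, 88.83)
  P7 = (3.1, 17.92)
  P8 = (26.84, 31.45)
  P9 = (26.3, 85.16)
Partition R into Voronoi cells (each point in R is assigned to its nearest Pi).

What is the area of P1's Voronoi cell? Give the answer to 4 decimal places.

Area of P1's cell: 277.9051

1. box [0,34]×[0,93]: [(0, 0) (34, 0) (34, 93) (0, 93)]
2. ⊥bis P1·P0 via (18.065,43.49): [(0, 42.8684) (0, 0) (34, 0) (34, 44.0383)]  |A|=1477.414
3. ⊥bis P1·P2 via (21.96,14.445): [(0, 42.8684) (0, 5.7161) (34, 19.2308) (34, 44.0383)]  |A|=1053.3171
4. ⊥bis P1·P3 via (19.595,51.67): [(0, 42.8684) (0, 5.7161) (34, 19.2308) (34, 44.0383)]  |A|=1053.3171
5. ⊥bis P1·P4 via (12.915,40.1): [(23.7003, 43.6839) (0, 35.8084) (0, 5.7161) (34, 19.2308) (34, 44.0383)]  |A|=969.6551
6. ⊥bis P1·P5 via (10.64,30.115): [(23.7003, 43.6839) (23.3376, 43.5634) (0, 18.8459) (0, 5.7161) (34, 19.2308) (34, 44.0383)]  |A|=771.7229
7. ⊥bis P1·P6 via (17.935,55.625): [(23.7003, 43.6839) (23.3376, 43.5634) (0, 18.8459) (0, 5.7161) (34, 19.2308) (34, 44.0383)]  |A|=771.7229
8. ⊥bis P1·P7 via (10.945,20.17): [(23.7003, 43.6839) (23.3376, 43.5634) (8.6862, 28.0457) (13.5462, 11.1006) (34, 19.2308) (34, 44.0383)]  |A|=586.8439
9. ⊥bis P1·P8 via (22.815,26.935): [(14.574, 34.2816) (8.6862, 28.0457) (13.5462, 11.1006) (32.2413, 18.5317)]  |A|=277.9051
10. ⊥bis P1·P9 via (22.545,53.79): [(14.574, 34.2816) (8.6862, 28.0457) (13.5462, 11.1006) (32.2413, 18.5317)]  |A|=277.9051
11. canonical 4-gon: [(14.574, 34.2816) (8.6862, 28.0457) (13.5462, 11.1006) (32.2413, 18.5317)]
12. shoelace: 277.9051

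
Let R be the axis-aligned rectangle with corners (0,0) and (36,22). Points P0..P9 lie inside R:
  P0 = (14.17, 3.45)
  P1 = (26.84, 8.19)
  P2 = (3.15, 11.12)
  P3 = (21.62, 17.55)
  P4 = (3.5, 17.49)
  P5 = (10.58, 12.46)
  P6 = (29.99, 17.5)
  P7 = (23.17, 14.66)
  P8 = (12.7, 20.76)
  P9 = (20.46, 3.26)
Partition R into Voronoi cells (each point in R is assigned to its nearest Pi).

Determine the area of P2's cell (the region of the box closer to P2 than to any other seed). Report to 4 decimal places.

Area of P2's cell: 93.5598

1. box [0,36]×[0,22]: [(0, 0) (36, 0) (36, 22) (0, 22)]
2. ⊥bis P2·P0 via (8.66,7.285): [(0, 0) (3.5896, 0) (18.9017, 22) (0, 22)]  |A|=247.4047
3. ⊥bis P2·P1 via (14.995,9.655): [(0, 0) (3.5896, 0) (16.0075, 17.8417) (16.5218, 22) (0, 22)]  |A|=242.4565
4. ⊥bis P2·P3 via (12.385,14.335): [(0, 0) (3.5896, 0) (12.779, 13.2031) (9.7166, 22) (0, 22)]  |A|=207.0042
5. ⊥bis P2·P4 via (3.325,14.305): [(0, 14.4877) (0, 0) (3.5896, 0) (12.779, 13.2031) (12.5723, 13.7969)]  |A|=119.9276
6. ⊥bis P2·P5 via (6.865,11.79): [(6.4423, 14.1337) (0, 14.4877) (0, 0) (3.5896, 0) (7.8797, 6.1639)]  |A|=93.5598
7. ⊥bis P2·P6 via (16.57,14.31): [(6.4423, 14.1337) (0, 14.4877) (0, 0) (3.5896, 0) (7.8797, 6.1639)]  |A|=93.5598
8. ⊥bis P2·P7 via (13.16,12.89): [(6.4423, 14.1337) (0, 14.4877) (0, 0) (3.5896, 0) (7.8797, 6.1639)]  |A|=93.5598
9. ⊥bis P2·P8 via (7.925,15.94): [(6.4423, 14.1337) (0, 14.4877) (0, 0) (3.5896, 0) (7.8797, 6.1639)]  |A|=93.5598
10. ⊥bis P2·P9 via (11.805,7.19): [(6.4423, 14.1337) (0, 14.4877) (0, 0) (3.5896, 0) (7.8797, 6.1639)]  |A|=93.5598
11. canonical 5-gon: [(6.4423, 14.1337) (0, 14.4877) (0, 0) (3.5896, 0) (7.8797, 6.1639)]
12. shoelace: 93.5598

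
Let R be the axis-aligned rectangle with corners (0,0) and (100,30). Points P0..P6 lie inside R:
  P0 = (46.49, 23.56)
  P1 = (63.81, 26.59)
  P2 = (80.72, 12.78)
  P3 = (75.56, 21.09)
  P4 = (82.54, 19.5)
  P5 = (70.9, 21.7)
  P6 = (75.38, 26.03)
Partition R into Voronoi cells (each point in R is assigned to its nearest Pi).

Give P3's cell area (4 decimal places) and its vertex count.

Area of P3's cell: 49.9464 (4 vertices)

1. box [0,100]×[0,30]: [(0, 0) (100, 0) (100, 30) (0, 30)]
2. ⊥bis P3·P0 via (61.025,22.325): [(59.1281, 0) (100, 0) (100, 30) (61.6771, 30)]  |A|=1187.9216
3. ⊥bis P3·P1 via (69.685,23.84): [(59.2617, 1.572) (59.1281, 0) (100, 0) (100, 30) (72.5684, 30)]  |A|=1033.1128
4. ⊥bis P3·P2 via (78.14,16.935): [(61.6641, 6.7045) (99.1807, 30) (72.5684, 30)]  |A|=309.9738
5. ⊥bis P3·P4 via (79.05,20.295): [(61.6641, 6.7045) (78.3084, 17.0396) (81.2607, 30) (72.5684, 30)]  |A|=193.8486
6. ⊥bis P3·P5 via (73.23,21.395): [(72.1601, 13.2219) (78.3084, 17.0396) (81.2607, 30) (74.3564, 30)]  |A|=92.1277
7. ⊥bis P3·P6 via (75.47,23.56): [(73.504, 23.4884) (72.1601, 13.2219) (78.3084, 17.0396) (79.8299, 23.7189)]  |A|=49.9464
8. canonical 4-gon: [(73.504, 23.4884) (72.1601, 13.2219) (78.3084, 17.0396) (79.8299, 23.7189)]
9. shoelace: 49.9464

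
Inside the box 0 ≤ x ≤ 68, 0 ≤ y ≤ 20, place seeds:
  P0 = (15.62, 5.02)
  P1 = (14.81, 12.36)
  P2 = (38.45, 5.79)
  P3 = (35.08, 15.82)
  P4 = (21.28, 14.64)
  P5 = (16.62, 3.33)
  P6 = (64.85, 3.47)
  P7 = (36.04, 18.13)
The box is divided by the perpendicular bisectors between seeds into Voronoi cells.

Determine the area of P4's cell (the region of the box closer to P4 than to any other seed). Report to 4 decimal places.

Area of P4's cell: 133.2970

1. box [0,68]×[0,20]: [(0, 0) (68, 0) (68, 20) (0, 20)]
2. ⊥bis P4·P0 via (18.45,9.83): [(35.1575, 0) (68, 0) (68, 20) (1.1646, 20)]  |A|=996.7788
3. ⊥bis P4·P1 via (18.045,13.5): [(19.5706, 9.1707) (35.1575, 0) (68, 0) (68, 20) (15.7544, 20)]  |A|=917.7797
4. ⊥bis P4·P2 via (29.865,10.215): [(19.5706, 9.1707) (27.0565, 4.7663) (34.9085, 20) (15.7544, 20)]  |A|=178.0237
5. ⊥bis P4·P3 via (28.18,15.23): [(19.5706, 9.1707) (27.0565, 4.7663) (28.7876, 8.1246) (27.7721, 20) (15.7544, 20)]  |A|=135.6501
6. ⊥bis P4·P5 via (18.95,8.985): [(19.5706, 9.1707) (22.0738, 7.6979) (27.4301, 5.491) (28.7876, 8.1246) (27.7721, 20) (15.7544, 20)]  |A|=133.297
7. ⊥bis P4·P6 via (43.065,9.055): [(19.5706, 9.1707) (22.0738, 7.6979) (27.4301, 5.491) (28.7876, 8.1246) (27.7721, 20) (15.7544, 20)]  |A|=133.297
8. ⊥bis P4·P7 via (28.66,16.385): [(19.5706, 9.1707) (22.0738, 7.6979) (27.4301, 5.491) (28.7876, 8.1246) (27.7721, 20) (15.7544, 20)]  |A|=133.297
9. canonical 6-gon: [(19.5706, 9.1707) (22.0738, 7.6979) (27.4301, 5.491) (28.7876, 8.1246) (27.7721, 20) (15.7544, 20)]
10. shoelace: 133.297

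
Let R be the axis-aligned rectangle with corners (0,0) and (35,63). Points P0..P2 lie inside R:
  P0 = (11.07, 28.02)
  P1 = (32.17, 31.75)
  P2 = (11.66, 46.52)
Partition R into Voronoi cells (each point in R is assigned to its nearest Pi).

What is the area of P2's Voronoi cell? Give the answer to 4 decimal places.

Area of P2's cell: 755.2775

1. box [0,35]×[0,63]: [(0, 0) (35, 0) (35, 63) (0, 63)]
2. ⊥bis P2·P0 via (11.365,37.27): [(0, 37.6325) (35, 36.5162) (35, 63) (0, 63)]  |A|=907.398
3. ⊥bis P2·P1 via (21.915,39.135): [(0, 37.6325) (20.3652, 36.983) (35, 57.3052) (35, 63) (0, 63)]  |A|=755.2775
4. canonical 5-gon: [(0, 37.6325) (20.3652, 36.983) (35, 57.3052) (35, 63) (0, 63)]
5. shoelace: 755.2775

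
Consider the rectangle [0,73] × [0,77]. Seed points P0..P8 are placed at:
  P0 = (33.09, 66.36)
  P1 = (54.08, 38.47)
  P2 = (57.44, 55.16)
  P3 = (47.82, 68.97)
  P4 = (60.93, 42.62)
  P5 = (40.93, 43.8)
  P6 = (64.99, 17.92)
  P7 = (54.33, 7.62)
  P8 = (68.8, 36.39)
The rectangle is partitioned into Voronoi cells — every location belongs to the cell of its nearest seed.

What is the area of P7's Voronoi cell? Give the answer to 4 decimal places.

1. box [0,73]×[0,77]: [(0, 0) (73, 0) (73, 77) (0, 77)]
2. ⊥bis P7·P0 via (43.71,36.99): [(0, 21.1847) (0, 0) (73, 0) (73, 47.5811)]  |A|=2509.9525
3. ⊥bis P7·P1 via (54.205,23.045): [(4.0199, 22.6383) (0, 21.1847) (0, 0) (73, 0) (73, 23.1973)]  |A|=1668.9551
4. ⊥bis P7·P2 via (55.885,31.39): [(4.0199, 22.6383) (0, 21.1847) (0, 0) (73, 0) (73, 23.1973)]  |A|=1668.9551
5. ⊥bis P7·P3 via (51.075,38.295): [(4.0199, 22.6383) (0, 21.1847) (0, 0) (73, 0) (73, 23.1973)]  |A|=1668.9551
6. ⊥bis P7·P4 via (57.63,25.12): [(68.0393, 23.1571) (4.0199, 22.6383) (0, 21.1847) (0, 0) (73, 0) (73, 22.2217)]  |A|=1666.5351
7. ⊥bis P7·P5 via (47.63,25.71): [(68.0393, 23.1571) (40.1265, 22.9309) (0, 8.0693) (0, 0) (73, 0) (73, 22.2217)]  |A|=1377.7425
8. ⊥bis P7·P6 via (59.66,12.77): [(49.7667, 23.009) (40.1265, 22.9309) (0, 8.0693) (0, 0) (71.9987, 0)]  |A|=1099.1691
9. ⊥bis P7·P8 via (61.565,22.005): [(49.7667, 23.009) (40.1265, 22.9309) (0, 8.0693) (0, 0) (71.9987, 0)]  |A|=1099.1691
10. canonical 5-gon: [(49.7667, 23.009) (40.1265, 22.9309) (0, 8.0693) (0, 0) (71.9987, 0)]
11. shoelace: 1099.1691

Area of P7's cell: 1099.1691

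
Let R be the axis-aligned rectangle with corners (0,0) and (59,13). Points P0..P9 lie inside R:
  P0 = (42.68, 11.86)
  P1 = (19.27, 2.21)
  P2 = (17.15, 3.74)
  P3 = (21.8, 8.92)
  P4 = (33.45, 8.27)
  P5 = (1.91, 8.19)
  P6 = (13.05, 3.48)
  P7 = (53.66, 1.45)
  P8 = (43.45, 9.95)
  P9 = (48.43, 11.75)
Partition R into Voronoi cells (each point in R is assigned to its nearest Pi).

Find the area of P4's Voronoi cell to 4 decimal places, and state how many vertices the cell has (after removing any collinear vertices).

1. box [0,59]×[0,13]: [(0, 0) (59, 0) (59, 13) (0, 13)]
2. ⊥bis P4·P0 via (38.065,10.065): [(0, 0) (41.9798, 0) (36.9234, 13) (0, 13)]  |A|=512.8708
3. ⊥bis P4·P1 via (26.36,5.24): [(28.5994, 0) (41.9798, 0) (36.9234, 13) (23.0437, 13)]  |A|=177.191
4. ⊥bis P4·P2 via (25.3,6.005): [(23.9368, 10.9102) (28.5994, 0) (41.9798, 0) (36.9234, 13) (23.356, 13)]  |A|=176.8647
5. ⊥bis P4·P3 via (27.625,8.595): [(27.3133, 3.0092) (28.5994, 0) (41.9798, 0) (36.9234, 13) (27.8708, 13)]  |A|=153.0778
6. ⊥bis P4·P5 via (17.68,8.23): [(27.3133, 3.0092) (28.5994, 0) (41.9798, 0) (36.9234, 13) (27.8708, 13)]  |A|=153.0778
7. ⊥bis P4·P6 via (23.25,5.875): [(27.3133, 3.0092) (28.5994, 0) (41.9798, 0) (36.9234, 13) (27.8708, 13)]  |A|=153.0778
8. ⊥bis P4·P7 via (43.555,4.86): [(27.3133, 3.0092) (28.5994, 0) (41.915, 0) (41.9451, 0.0892) (36.9234, 13) (27.8708, 13)]  |A|=153.0749
9. ⊥bis P4·P8 via (38.45,9.11): [(27.3133, 3.0092) (28.5994, 0) (39.9805, 0) (38.4603, 9.0487) (36.9234, 13) (27.8708, 13)]  |A|=144.0323
10. ⊥bis P4·P9 via (40.94,10.01): [(27.3133, 3.0092) (28.5994, 0) (39.9805, 0) (38.4603, 9.0487) (36.9234, 13) (27.8708, 13)]  |A|=144.0323
11. canonical 6-gon: [(27.3133, 3.0092) (28.5994, 0) (39.9805, 0) (38.4603, 9.0487) (36.9234, 13) (27.8708, 13)]
12. shoelace: 144.0323

Area of P4's cell: 144.0323 (6 vertices)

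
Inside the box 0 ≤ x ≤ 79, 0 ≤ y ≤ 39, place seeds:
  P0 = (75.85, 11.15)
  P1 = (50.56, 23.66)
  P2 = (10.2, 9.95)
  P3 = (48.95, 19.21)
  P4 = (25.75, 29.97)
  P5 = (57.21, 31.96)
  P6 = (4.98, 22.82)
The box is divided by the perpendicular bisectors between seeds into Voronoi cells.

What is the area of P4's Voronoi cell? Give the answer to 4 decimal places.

1. box [0,79]×[0,39]: [(0, 0) (79, 0) (79, 39) (0, 39)]
2. ⊥bis P4·P0 via (50.8,20.56): [(0, 0) (43.0767, 0) (57.727, 39) (0, 39)]  |A|=1965.6707
3. ⊥bis P4·P1 via (38.155,26.815): [(0, 0) (31.3351, 0) (41.254, 39) (0, 39)]  |A|=1415.4876
4. ⊥bis P4·P2 via (17.975,19.96): [(0, 33.9216) (33.3703, 8.0021) (41.254, 39) (0, 39)]  |A|=724.1274
5. ⊥bis P4·P3 via (37.35,24.59): [(0, 33.9216) (30.6402, 10.1227) (37.8794, 25.7315) (41.254, 39) (0, 39)]  |A|=695.1448
6. ⊥bis P4·P5 via (41.48,30.965): [(0, 33.9216) (30.6402, 10.1227) (37.8794, 25.7315) (41.028, 38.1111) (40.9717, 39) (0, 39)]  |A|=695.0194
7. ⊥bis P4·P6 via (15.365,26.395): [(17.4361, 20.3785) (30.6402, 10.1227) (37.8794, 25.7315) (41.028, 38.1111) (40.9717, 39) (11.0258, 39)]  |A|=548.0875
8. canonical 6-gon: [(17.4361, 20.3785) (30.6402, 10.1227) (37.8794, 25.7315) (41.028, 38.1111) (40.9717, 39) (11.0258, 39)]
9. shoelace: 548.0875

Area of P4's cell: 548.0875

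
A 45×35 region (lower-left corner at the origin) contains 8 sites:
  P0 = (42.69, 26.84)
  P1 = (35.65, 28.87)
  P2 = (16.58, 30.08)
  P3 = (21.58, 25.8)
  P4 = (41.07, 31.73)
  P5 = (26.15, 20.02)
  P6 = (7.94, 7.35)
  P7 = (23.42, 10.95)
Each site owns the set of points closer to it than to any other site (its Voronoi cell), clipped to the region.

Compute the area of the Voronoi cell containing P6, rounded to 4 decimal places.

1. box [0,45]×[0,35]: [(0, 0) (45, 0) (45, 35) (0, 35)]
2. ⊥bis P6·P0 via (25.315,17.095): [(0, 0) (34.903, 0) (15.2727, 35) (0, 35)]  |A|=878.0748
3. ⊥bis P6·P1 via (21.795,18.11): [(0, 0) (34.903, 0) (32.4164, 4.4335) (8.678, 35) (0, 35)]  |A|=777.2853
4. ⊥bis P6·P2 via (12.26,18.715): [(0, 23.3752) (0, 0) (34.903, 0) (32.4164, 4.4335) (25.1221, 13.8259)]  |A|=539.3919
5. ⊥bis P6·P3 via (14.76,16.575): [(11.4477, 19.0238) (0, 23.3752) (0, 0) (34.903, 0) (33.29, 2.8759)]  |A|=484.1737
6. ⊥bis P6·P4 via (24.505,19.54): [(11.4477, 19.0238) (0, 23.3752) (0, 0) (34.903, 0) (33.29, 2.8759)]  |A|=484.1737
7. ⊥bis P6·P5 via (17.045,13.685): [(15.3247, 16.1575) (11.4477, 19.0238) (0, 23.3752) (0, 0) (26.5666, 0)]  |A|=401.7051
8. ⊥bis P6·P7 via (15.68,9.15): [(13.7858, 17.2953) (11.4477, 19.0238) (0, 23.3752) (0, 0) (17.8079, 0)]  |A|=319.9253
9. canonical 5-gon: [(13.7858, 17.2953) (11.4477, 19.0238) (0, 23.3752) (0, 0) (17.8079, 0)]
10. shoelace: 319.9253

Area of P6's cell: 319.9253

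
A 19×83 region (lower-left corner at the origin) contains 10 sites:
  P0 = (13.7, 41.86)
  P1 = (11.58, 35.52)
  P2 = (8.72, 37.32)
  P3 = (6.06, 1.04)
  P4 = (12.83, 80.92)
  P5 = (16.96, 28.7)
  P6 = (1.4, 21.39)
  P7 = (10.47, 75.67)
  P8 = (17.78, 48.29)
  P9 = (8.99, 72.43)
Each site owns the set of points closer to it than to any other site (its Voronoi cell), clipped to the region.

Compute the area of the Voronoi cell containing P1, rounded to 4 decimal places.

Area of P1's cell: 69.1456

1. box [0,19]×[0,83]: [(0, 0) (19, 0) (19, 83) (0, 83)]
2. ⊥bis P1·P0 via (12.64,38.69): [(0, 42.9166) (0, 0) (19, 0) (19, 36.5633)]  |A|=755.0594
3. ⊥bis P1·P2 via (10.15,36.42): [(11.7632, 38.9832) (0, 20.2928) (0, 0) (19, 0) (19, 36.5633)]  |A|=621.995
4. ⊥bis P1·P3 via (8.82,18.28): [(11.7632, 38.9832) (0, 20.2928) (0, 19.692) (19, 16.6503) (19, 36.5633)]  |A|=276.7434
5. ⊥bis P1·P4 via (12.205,58.22): [(11.7632, 38.9832) (0, 20.2928) (0, 19.692) (19, 16.6503) (19, 36.5633)]  |A|=276.7434
6. ⊥bis P1·P5 via (14.27,32.11): [(11.7632, 38.9832) (0.7003, 21.4054) (19, 35.8413) (19, 36.5633)]  |A|=83.5952
7. ⊥bis P1·P6 via (6.49,28.455): [(11.7632, 38.9832) (5.5591, 29.1256) (8.1347, 27.2701) (19, 35.8413) (19, 36.5633)]  |A|=69.1456
8. ⊥bis P1·P7 via (11.025,55.595): [(11.7632, 38.9832) (5.5591, 29.1256) (8.1347, 27.2701) (19, 35.8413) (19, 36.5633)]  |A|=69.1456
9. ⊥bis P1·P8 via (14.68,41.905): [(11.7632, 38.9832) (5.5591, 29.1256) (8.1347, 27.2701) (19, 35.8413) (19, 36.5633)]  |A|=69.1456
10. ⊥bis P1·P9 via (10.285,53.975): [(11.7632, 38.9832) (5.5591, 29.1256) (8.1347, 27.2701) (19, 35.8413) (19, 36.5633)]  |A|=69.1456
11. canonical 5-gon: [(11.7632, 38.9832) (5.5591, 29.1256) (8.1347, 27.2701) (19, 35.8413) (19, 36.5633)]
12. shoelace: 69.1456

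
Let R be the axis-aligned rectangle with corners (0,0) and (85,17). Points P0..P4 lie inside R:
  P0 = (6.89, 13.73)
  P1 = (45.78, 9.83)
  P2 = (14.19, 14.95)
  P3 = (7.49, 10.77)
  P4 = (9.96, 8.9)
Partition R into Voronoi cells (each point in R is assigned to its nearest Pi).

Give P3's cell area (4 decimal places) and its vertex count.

Area of P3's cell: 68.5346 (5 vertices)

1. box [0,85]×[0,17]: [(0, 0) (85, 0) (85, 17) (0, 17)]
2. ⊥bis P3·P0 via (7.19,12.25): [(0, 10.7926) (0, 0) (85, 0) (85, 17) (30.6233, 17)]  |A|=1349.9539
3. ⊥bis P3·P1 via (26.635,10.3): [(26.7804, 16.221) (0, 10.7926) (0, 0) (26.3821, 0)]  |A|=358.487
4. ⊥bis P3·P2 via (10.84,12.86): [(10.7681, 12.9753) (0, 10.7926) (0, 0) (18.8631, 0)]  |A|=180.4847
5. ⊥bis P3·P4 via (8.725,9.835): [(10.9191, 12.7331) (10.7681, 12.9753) (0, 10.7926) (0, 0) (1.2791, 0)]  |A|=68.5346
6. canonical 5-gon: [(10.9191, 12.7331) (10.7681, 12.9753) (0, 10.7926) (0, 0) (1.2791, 0)]
7. shoelace: 68.5346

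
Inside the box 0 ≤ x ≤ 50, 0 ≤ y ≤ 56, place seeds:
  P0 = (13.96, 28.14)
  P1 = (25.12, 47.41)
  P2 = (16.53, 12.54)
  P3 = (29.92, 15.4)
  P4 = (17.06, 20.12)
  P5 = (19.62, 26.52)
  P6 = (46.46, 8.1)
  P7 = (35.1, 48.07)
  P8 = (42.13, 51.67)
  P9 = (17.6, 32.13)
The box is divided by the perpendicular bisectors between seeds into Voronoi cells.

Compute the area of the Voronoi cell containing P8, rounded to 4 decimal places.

Area of P8's cell: 204.0394

1. box [0,50]×[0,56]: [(0, 0) (50, 0) (50, 56) (0, 56)]
2. ⊥bis P8·P0 via (28.045,39.905): [(50, 13.6206) (50, 56) (14.6011, 56)]  |A|=750.0929
3. ⊥bis P8·P1 via (33.625,49.54): [(39.4607, 26.2381) (50, 13.6206) (50, 56) (32.0072, 56)]  |A|=491.0742
4. ⊥bis P8·P2 via (29.33,32.105): [(39.4607, 26.2381) (40.8622, 24.5603) (50, 18.5821) (50, 56) (32.0072, 56)]  |A|=468.4057
5. ⊥bis P8·P3 via (36.025,33.535): [(37.7814, 32.9437) (50, 28.8304) (50, 56) (32.0072, 56)]  |A|=373.4113
6. ⊥bis P8·P4 via (29.595,35.895): [(37.7814, 32.9437) (50, 28.8304) (50, 56) (32.0072, 56)]  |A|=373.4113
7. ⊥bis P8·P5 via (30.875,39.095): [(37.7814, 32.9437) (50, 28.8304) (50, 56) (32.0072, 56)]  |A|=373.4113
8. ⊥bis P8·P6 via (44.295,29.885): [(37.7814, 32.9437) (46.2811, 30.0824) (50, 30.452) (50, 56) (32.0072, 56)]  |A|=370.3961
9. ⊥bis P8·P7 via (38.615,49.87): [(48.6286, 30.3157) (50, 30.452) (50, 56) (35.4759, 56)]  |A|=204.0394
10. ⊥bis P8·P9 via (29.865,41.9): [(48.6286, 30.3157) (50, 30.452) (50, 56) (35.4759, 56)]  |A|=204.0394
11. canonical 4-gon: [(48.6286, 30.3157) (50, 30.452) (50, 56) (35.4759, 56)]
12. shoelace: 204.0394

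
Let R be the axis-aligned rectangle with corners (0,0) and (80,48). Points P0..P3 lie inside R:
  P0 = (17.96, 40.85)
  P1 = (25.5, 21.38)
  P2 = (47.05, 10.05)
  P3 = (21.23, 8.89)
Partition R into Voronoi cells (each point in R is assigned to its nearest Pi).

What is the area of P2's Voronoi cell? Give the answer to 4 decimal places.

Area of P2's cell: 1842.8993

1. box [0,80]×[0,48]: [(0, 0) (80, 0) (80, 48) (0, 48)]
2. ⊥bis P2·P0 via (32.505,25.45): [(5.559, 0) (80, 0) (80, 48) (56.3806, 48)]  |A|=2353.4513
3. ⊥bis P2·P1 via (36.275,15.715): [(50.1601, 42.1249) (28.0128, 0) (80, 0) (80, 48) (56.3806, 48)]  |A|=1880.519
4. ⊥bis P2·P3 via (34.14,9.47): [(50.1601, 42.1249) (34.0496, 11.4822) (34.5655, 0) (80, 0) (80, 48) (56.3806, 48)]  |A|=1842.8993
5. canonical 6-gon: [(50.1601, 42.1249) (34.0496, 11.4822) (34.5655, 0) (80, 0) (80, 48) (56.3806, 48)]
6. shoelace: 1842.8993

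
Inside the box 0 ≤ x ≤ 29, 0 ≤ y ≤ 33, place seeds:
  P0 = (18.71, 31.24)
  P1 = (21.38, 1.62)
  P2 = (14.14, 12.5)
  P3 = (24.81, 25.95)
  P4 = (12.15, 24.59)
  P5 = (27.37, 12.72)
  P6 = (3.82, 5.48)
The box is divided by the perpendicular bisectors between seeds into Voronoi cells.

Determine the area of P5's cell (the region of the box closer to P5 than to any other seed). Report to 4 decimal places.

Area of P5's cell: 100.7684

1. box [0,29]×[0,33]: [(0, 0) (29, 0) (29, 33) (0, 33)]
2. ⊥bis P5·P0 via (23.04,21.98): [(0, 11.2064) (0, 0) (29, 0) (29, 24.7669)]  |A|=521.6135
3. ⊥bis P5·P1 via (24.375,7.17): [(9.0517, 15.439) (29, 4.6742) (29, 24.7669)]  |A|=200.4078
4. ⊥bis P5·P2 via (20.755,12.61): [(20.618, 20.8475) (20.8135, 9.0919) (29, 4.6742) (29, 24.7669)]  |A|=131.8951
5. ⊥bis P5·P3 via (26.09,19.335): [(20.6606, 18.2844) (20.8135, 9.0919) (29, 4.6742) (29, 19.8981)]  |A|=100.7684
6. ⊥bis P5·P4 via (19.76,18.655): [(20.6606, 18.2844) (20.8135, 9.0919) (29, 4.6742) (29, 19.8981)]  |A|=100.7684
7. ⊥bis P5·P6 via (15.595,9.1): [(20.6606, 18.2844) (20.8135, 9.0919) (29, 4.6742) (29, 19.8981)]  |A|=100.7684
8. canonical 4-gon: [(20.6606, 18.2844) (20.8135, 9.0919) (29, 4.6742) (29, 19.8981)]
9. shoelace: 100.7684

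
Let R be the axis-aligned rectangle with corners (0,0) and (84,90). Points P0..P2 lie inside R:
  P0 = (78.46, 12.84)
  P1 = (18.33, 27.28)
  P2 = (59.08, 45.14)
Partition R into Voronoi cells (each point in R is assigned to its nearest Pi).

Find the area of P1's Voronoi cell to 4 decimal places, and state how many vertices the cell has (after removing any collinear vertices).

1. box [0,84]×[0,90]: [(0, 0) (84, 0) (84, 90) (0, 90)]
2. ⊥bis P1·P0 via (48.395,20.06): [(0, 0) (43.5777, 0) (65.1908, 90) (0, 90)]  |A|=4894.5825
3. ⊥bis P1·P2 via (38.705,36.21): [(0, 0) (43.5777, 0) (47.4705, 16.2103) (15.1298, 90) (0, 90)]  |A|=3047.5882
4. canonical 5-gon: [(0, 0) (43.5777, 0) (47.4705, 16.2103) (15.1298, 90) (0, 90)]
5. shoelace: 3047.5882

Area of P1's cell: 3047.5882 (5 vertices)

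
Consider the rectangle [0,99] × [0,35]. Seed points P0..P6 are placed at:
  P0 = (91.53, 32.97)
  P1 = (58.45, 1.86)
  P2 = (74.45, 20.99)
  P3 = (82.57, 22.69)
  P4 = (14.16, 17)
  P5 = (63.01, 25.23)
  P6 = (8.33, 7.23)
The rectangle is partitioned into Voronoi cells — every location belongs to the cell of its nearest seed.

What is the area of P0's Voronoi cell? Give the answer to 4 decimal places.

Area of P0's cell: 177.4058

1. box [0,99]×[0,35]: [(0, 0) (99, 0) (99, 35) (0, 35)]
2. ⊥bis P0·P1 via (74.99,17.415): [(91.3679, 0) (99, 0) (99, 35) (58.4522, 35)]  |A|=843.1478
3. ⊥bis P0·P2 via (82.99,26.98): [(99, 4.1544) (99, 35) (77.3647, 35)]  |A|=333.6765
4. ⊥bis P0·P3 via (87.05,27.83): [(99, 17.4144) (99, 35) (78.8237, 35)]  |A|=177.4058
5. ⊥bis P0·P4 via (52.845,24.985): [(99, 17.4144) (99, 35) (78.8237, 35)]  |A|=177.4058
6. ⊥bis P0·P5 via (77.27,29.1): [(99, 17.4144) (99, 35) (78.8237, 35)]  |A|=177.4058
7. ⊥bis P0·P6 via (49.93,20.1): [(99, 17.4144) (99, 35) (78.8237, 35)]  |A|=177.4058
8. canonical 3-gon: [(99, 17.4144) (99, 35) (78.8237, 35)]
9. shoelace: 177.4058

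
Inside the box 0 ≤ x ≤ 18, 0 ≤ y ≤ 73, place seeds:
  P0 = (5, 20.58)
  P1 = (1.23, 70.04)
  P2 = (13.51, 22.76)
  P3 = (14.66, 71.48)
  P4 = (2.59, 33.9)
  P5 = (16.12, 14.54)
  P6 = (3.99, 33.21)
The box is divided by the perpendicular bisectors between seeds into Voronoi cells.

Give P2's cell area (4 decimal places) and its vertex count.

1. box [0,18]×[0,73]: [(0, 0) (18, 0) (18, 73) (0, 73)]
2. ⊥bis P2·P0 via (9.255,21.67): [(0, 57.7985) (14.8062, 0) (18, 0) (18, 73) (0, 73)]  |A|=886.1126
3. ⊥bis P2·P1 via (7.37,46.4): [(3.1975, 45.3163) (14.8062, 0) (18, 0) (18, 49.1609)]  |A|=436.217
4. ⊥bis P2·P3 via (14.085,47.12): [(10.4706, 47.2053) (3.1975, 45.3163) (14.8062, 0) (18, 0) (18, 47.0276)]  |A|=428.1856
5. ⊥bis P2·P4 via (8.05,28.33): [(7.6495, 27.9374) (14.8062, 0) (18, 0) (18, 38.0835)]  |A|=241.7053
6. ⊥bis P2·P5 via (14.815,18.65): [(7.6495, 27.9374) (10.3887, 17.2446) (18, 19.6613) (18, 38.0835)]  |A|=139.343
7. ⊥bis P2·P6 via (8.75,27.985): [(7.8478, 27.1631) (10.3887, 17.2446) (18, 19.6613) (18, 36.4118)]  |A|=125.844
8. canonical 4-gon: [(7.8478, 27.1631) (10.3887, 17.2446) (18, 19.6613) (18, 36.4118)]
9. shoelace: 125.844

Area of P2's cell: 125.8440 (4 vertices)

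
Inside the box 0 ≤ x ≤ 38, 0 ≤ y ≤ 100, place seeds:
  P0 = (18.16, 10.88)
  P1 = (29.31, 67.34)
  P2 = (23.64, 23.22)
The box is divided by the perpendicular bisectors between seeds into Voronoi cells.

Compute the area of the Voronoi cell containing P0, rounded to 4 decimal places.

1. box [0,38]×[0,100]: [(0, 0) (38, 0) (38, 100) (0, 100)]
2. ⊥bis P0·P1 via (23.735,39.11): [(0, 43.7973) (0, 0) (38, 0) (38, 36.2929)]  |A|=1521.7135
3. ⊥bis P0·P2 via (20.9,17.05): [(0, 26.3314) (0, 0) (38, 0) (38, 9.4562)]  |A|=679.9629
4. canonical 4-gon: [(0, 26.3314) (0, 0) (38, 0) (38, 9.4562)]
5. shoelace: 679.9629

Area of P0's cell: 679.9629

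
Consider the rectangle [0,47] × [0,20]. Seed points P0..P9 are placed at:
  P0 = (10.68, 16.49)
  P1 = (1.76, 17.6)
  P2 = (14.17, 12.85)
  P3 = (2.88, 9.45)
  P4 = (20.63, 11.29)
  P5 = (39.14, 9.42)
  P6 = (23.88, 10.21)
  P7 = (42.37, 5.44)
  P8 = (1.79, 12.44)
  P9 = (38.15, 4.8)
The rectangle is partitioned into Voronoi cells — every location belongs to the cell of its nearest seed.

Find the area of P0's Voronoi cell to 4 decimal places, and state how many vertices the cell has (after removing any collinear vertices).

1. box [0,47]×[0,20]: [(0, 0) (47, 0) (47, 20) (0, 20)]
2. ⊥bis P0·P1 via (6.22,17.045): [(4.0989, 0) (47, 0) (47, 20) (6.5877, 20)]  |A|=833.1335
3. ⊥bis P0·P2 via (12.425,14.67): [(5.0438, 7.593) (17.9841, 20) (6.5877, 20)]  |A|=70.6976
4. ⊥bis P0·P3 via (6.78,12.97): [(5.8422, 14.009) (8.5762, 10.9798) (17.9841, 20) (6.5877, 20)]  |A|=60.7174
5. ⊥bis P0·P4 via (15.655,13.89): [(5.8422, 14.009) (8.5762, 10.9798) (17.9841, 20) (6.5877, 20)]  |A|=60.7174
6. ⊥bis P0·P5 via (24.91,12.955): [(5.8422, 14.009) (8.5762, 10.9798) (17.9841, 20) (6.5877, 20)]  |A|=60.7174
7. ⊥bis P0·P6 via (17.28,13.35): [(5.8422, 14.009) (8.5762, 10.9798) (17.9841, 20) (6.5877, 20)]  |A|=60.7174
8. ⊥bis P0·P7 via (26.525,10.965): [(5.8422, 14.009) (8.5762, 10.9798) (17.9841, 20) (6.5877, 20)]  |A|=60.7174
9. ⊥bis P0·P8 via (6.235,14.465): [(5.971, 15.0444) (7.0548, 12.6656) (8.5762, 10.9798) (17.9841, 20) (6.5877, 20)]  |A|=60.0031
10. ⊥bis P0·P9 via (24.415,10.645): [(5.971, 15.0444) (7.0548, 12.6656) (8.5762, 10.9798) (17.9841, 20) (6.5877, 20)]  |A|=60.0031
11. canonical 5-gon: [(5.971, 15.0444) (7.0548, 12.6656) (8.5762, 10.9798) (17.9841, 20) (6.5877, 20)]
12. shoelace: 60.0031

Area of P0's cell: 60.0031 (5 vertices)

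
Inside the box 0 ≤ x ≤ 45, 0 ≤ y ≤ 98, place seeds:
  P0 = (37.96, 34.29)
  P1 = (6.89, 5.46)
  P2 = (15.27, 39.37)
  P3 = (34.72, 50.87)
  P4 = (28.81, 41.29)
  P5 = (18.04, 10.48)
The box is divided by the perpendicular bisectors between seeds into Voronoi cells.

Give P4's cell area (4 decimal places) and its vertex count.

Area of P4's cell: 213.0264 (3 vertices)

1. box [0,45]×[0,98]: [(0, 0) (45, 0) (45, 98) (0, 98)]
2. ⊥bis P4·P0 via (33.385,37.79): [(0, 0) (4.4746, 0) (45, 52.9725) (45, 98) (0, 98)]  |A|=3336.6353
3. ⊥bis P4·P1 via (17.85,23.375): [(0, 34.2952) (20.9202, 21.4967) (45, 52.9725) (45, 98) (0, 98)]  |A|=2929.809
4. ⊥bis P4·P2 via (22.04,40.33): [(24.1179, 25.6766) (45, 52.9725) (45, 98) (13.8623, 98)]  |A|=1596.1287
5. ⊥bis P4·P3 via (31.765,46.08): [(20.2142, 53.2058) (24.1179, 25.6766) (37.1742, 42.743)]  |A|=213.0264
6. ⊥bis P4·P5 via (23.425,25.885): [(20.2142, 53.2058) (24.1179, 25.6766) (37.1742, 42.743)]  |A|=213.0264
7. canonical 3-gon: [(20.2142, 53.2058) (24.1179, 25.6766) (37.1742, 42.743)]
8. shoelace: 213.0264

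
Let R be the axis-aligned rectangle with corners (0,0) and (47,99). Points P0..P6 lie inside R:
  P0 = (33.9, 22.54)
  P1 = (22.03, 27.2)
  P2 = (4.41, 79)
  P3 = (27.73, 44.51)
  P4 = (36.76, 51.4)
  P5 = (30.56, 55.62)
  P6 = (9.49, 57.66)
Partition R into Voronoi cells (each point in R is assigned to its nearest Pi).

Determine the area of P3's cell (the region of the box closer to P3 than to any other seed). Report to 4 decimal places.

Area of P3's cell: 319.5748

1. box [0,47]×[0,99]: [(0, 0) (47, 0) (47, 99) (0, 99)]
2. ⊥bis P3·P0 via (30.815,33.525): [(0, 24.871) (47, 38.0704) (47, 99) (0, 99)]  |A|=3173.8783
3. ⊥bis P3·P1 via (24.88,35.855): [(0, 44.0477) (31.4307, 33.6979) (47, 38.0704) (47, 99) (0, 99)]  |A|=2872.5091
4. ⊥bis P3·P2 via (16.07,61.755): [(0, 50.8895) (0, 44.0477) (31.4307, 33.6979) (47, 38.0704) (47, 82.6679)]  |A|=1358.1083
5. ⊥bis P3·P4 via (32.245,47.955): [(19.7941, 64.273) (0, 50.8895) (0, 44.0477) (31.4307, 33.6979) (41.06, 36.4022)]  |A|=650.9356
6. ⊥bis P3·P5 via (29.145,50.065): [(30.9945, 49.5939) (7.0897, 55.6831) (0, 50.8895) (0, 44.0477) (31.4307, 33.6979) (41.06, 36.4022)]  |A|=509.5846
7. ⊥bis P3·P6 via (18.61,51.085): [(30.9945, 49.5939) (19.6232, 52.4904) (10.9395, 40.4455) (31.4307, 33.6979) (41.06, 36.4022)]  |A|=319.5748
8. canonical 5-gon: [(30.9945, 49.5939) (19.6232, 52.4904) (10.9395, 40.4455) (31.4307, 33.6979) (41.06, 36.4022)]
9. shoelace: 319.5748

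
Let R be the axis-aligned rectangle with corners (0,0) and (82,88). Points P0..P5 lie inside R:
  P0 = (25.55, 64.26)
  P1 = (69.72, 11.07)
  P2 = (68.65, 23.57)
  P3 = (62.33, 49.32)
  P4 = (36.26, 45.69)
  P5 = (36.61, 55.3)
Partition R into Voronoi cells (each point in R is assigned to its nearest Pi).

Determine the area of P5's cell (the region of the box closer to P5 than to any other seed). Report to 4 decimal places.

Area of P5's cell: 549.6940

1. box [0,82]×[0,88]: [(0, 0) (82, 0) (82, 88) (0, 88)]
2. ⊥bis P5·P0 via (31.08,59.78): [(0, 21.4156) (0, 0) (82, 0) (82, 88) (53.9418, 88)]  |A|=5420.1604
3. ⊥bis P5·P1 via (53.165,33.185): [(0, 21.4156) (0, 0) (8.8348, 0) (82, 54.7705) (82, 88) (53.9418, 88)]  |A|=3416.5133
4. ⊥bis P5·P2 via (52.63,39.435): [(0, 21.4156) (0, 0) (8.8348, 0) (27.167, 13.7233) (82, 69.0919) (82, 88) (53.9418, 88)]  |A|=3023.8698
5. ⊥bis P5·P3 via (49.47,52.31): [(0, 21.4156) (0, 0) (8.8348, 0) (27.167, 13.7233) (44.5886, 31.315) (57.7681, 88) (53.9418, 88)]  |A|=1983.3878
6. ⊥bis P5·P4 via (36.435,50.495): [(23.927, 50.9505) (48.9421, 50.0395) (57.7681, 88) (53.9418, 88)]  |A|=549.694
7. canonical 4-gon: [(23.927, 50.9505) (48.9421, 50.0395) (57.7681, 88) (53.9418, 88)]
8. shoelace: 549.694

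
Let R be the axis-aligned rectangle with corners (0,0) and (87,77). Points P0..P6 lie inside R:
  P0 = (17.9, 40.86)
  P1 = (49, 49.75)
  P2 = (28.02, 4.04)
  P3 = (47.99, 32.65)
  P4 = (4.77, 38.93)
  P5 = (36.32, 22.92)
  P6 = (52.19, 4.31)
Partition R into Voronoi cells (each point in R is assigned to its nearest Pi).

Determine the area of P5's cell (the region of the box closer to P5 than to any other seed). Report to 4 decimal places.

1. box [0,87]×[0,77]: [(0, 0) (87, 0) (87, 77) (0, 77)]
2. ⊥bis P5·P0 via (27.11,31.89): [(0, 4.0546) (0, 0) (87, 0) (87, 77) (71.0445, 77)]  |A|=4107.8172
3. ⊥bis P5·P1 via (42.66,36.335): [(34.976, 39.9665) (0, 4.0546) (0, 0) (87, 0) (87, 15.3797)]  |A|=2209.506
4. ⊥bis P5·P2 via (32.17,13.48): [(34.976, 39.9665) (16.0722, 20.5569) (62.8329, 0) (87, 0) (87, 15.3797)]  |A|=1531.0976
5. ⊥bis P5·P3 via (42.155,27.785): [(33.3718, 38.3194) (16.0722, 20.5569) (62.8329, 0) (65.3211, 0)]  |A|=640.7785
6. ⊥bis P5·P4 via (20.545,30.925): [(33.3718, 38.3194) (16.0722, 20.5569) (62.8329, 0) (65.3211, 0)]  |A|=640.7785
7. ⊥bis P5·P6 via (44.255,13.615): [(49.9326, 18.4567) (33.3718, 38.3194) (16.0722, 20.5569) (40.0397, 10.0203)]  |A|=472.1064
8. canonical 4-gon: [(49.9326, 18.4567) (33.3718, 38.3194) (16.0722, 20.5569) (40.0397, 10.0203)]
9. shoelace: 472.1064

Area of P5's cell: 472.1064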